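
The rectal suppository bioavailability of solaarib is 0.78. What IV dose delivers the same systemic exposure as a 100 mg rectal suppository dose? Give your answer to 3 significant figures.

Systemic exposure from an extravascular dose = F × D_ev, so the equivalent IV dose is F × D_ev.
D_iv = F × D_ev = 0.78 × 100 = 78 mg

D_iv = 78.0 mg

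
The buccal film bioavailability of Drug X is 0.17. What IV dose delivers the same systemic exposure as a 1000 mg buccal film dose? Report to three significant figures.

Systemic exposure from an extravascular dose = F × D_ev, so the equivalent IV dose is F × D_ev.
D_iv = F × D_ev = 0.17 × 1000 = 170 mg

D_iv = 170 mg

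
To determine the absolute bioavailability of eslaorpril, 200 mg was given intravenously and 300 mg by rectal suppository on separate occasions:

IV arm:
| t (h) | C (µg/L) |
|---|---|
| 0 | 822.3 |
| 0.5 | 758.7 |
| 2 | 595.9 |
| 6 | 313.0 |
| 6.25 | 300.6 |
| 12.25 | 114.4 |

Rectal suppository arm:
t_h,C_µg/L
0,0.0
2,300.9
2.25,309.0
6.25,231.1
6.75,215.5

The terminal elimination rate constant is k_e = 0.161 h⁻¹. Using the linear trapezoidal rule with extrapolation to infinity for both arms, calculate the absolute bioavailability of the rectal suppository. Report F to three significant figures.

Trapezoidal AUC_0→12.25 (IV):
  [0→0.5]: (822.3+758.7)/2 × 0.5 = 395.25
  [0.5→2]: (758.7+595.9)/2 × 1.5 = 1015.95
  [2→6]: (595.9+313.0)/2 × 4 = 1817.8
  [6→6.25]: (313.0+300.6)/2 × 0.25 = 76.7
  [6.25→12.25]: (300.6+114.4)/2 × 6 = 1245.0
  Sum = 4550.7 µg/L·h
IV tail: 114.4/0.161 = 710.559; AUC_iv,0→∞ = 4550.7 + 710.559 = 5261.259 µg/L·h
Trapezoidal AUC_0→6.75 (rectal suppository):
  [0→2]: (0.0+300.9)/2 × 2 = 300.9
  [2→2.25]: (300.9+309.0)/2 × 0.25 = 76.2375
  [2.25→6.25]: (309.0+231.1)/2 × 4 = 1080.2
  [6.25→6.75]: (231.1+215.5)/2 × 0.5 = 111.65
  Sum = 1568.9875 µg/L·h
rectal suppository tail: 215.5/0.161 = 1338.509; AUC_ev,0→∞ = 1568.9875 + 1338.509 = 2907.4965 µg/L·h
F = (AUC_ev/D_ev)/(AUC_iv/D_iv) = (2907.4965/300)/(5261.259/200) = 9.691655/26.306295 = 0.3684

F = 0.368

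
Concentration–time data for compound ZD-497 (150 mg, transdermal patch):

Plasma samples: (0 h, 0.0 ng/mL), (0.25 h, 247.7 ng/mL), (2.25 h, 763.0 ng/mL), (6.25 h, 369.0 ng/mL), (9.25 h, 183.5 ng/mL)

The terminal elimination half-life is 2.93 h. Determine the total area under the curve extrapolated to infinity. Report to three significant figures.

AUC = 4910 ng/mL·h

Trapezoidal AUC_0→9.25:
  [0→0.25]: (0.0+247.7)/2 × 0.25 = 30.9625
  [0.25→2.25]: (247.7+763.0)/2 × 2 = 1010.7
  [2.25→6.25]: (763.0+369.0)/2 × 4 = 2264.0
  [6.25→9.25]: (369.0+183.5)/2 × 3 = 828.75
  Sum = 4134.4125 ng/mL·h
k_e = ln2 / t½ = 0.693147 / 2.93 = 0.2366 h^-1
Extrapolated tail: C_last / k_e = 183.5 / 0.2366 = 775.571
AUC_0→∞ = 4134.4125 + 775.571 = 4909.9835 ng/mL·h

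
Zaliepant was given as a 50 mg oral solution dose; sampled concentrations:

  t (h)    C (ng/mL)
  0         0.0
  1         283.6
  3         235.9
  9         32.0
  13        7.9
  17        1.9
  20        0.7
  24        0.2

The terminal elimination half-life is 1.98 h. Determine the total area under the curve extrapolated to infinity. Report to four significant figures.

Trapezoidal AUC_0→24:
  [0→1]: (0.0+283.6)/2 × 1 = 141.8
  [1→3]: (283.6+235.9)/2 × 2 = 519.5
  [3→9]: (235.9+32.0)/2 × 6 = 803.7
  [9→13]: (32.0+7.9)/2 × 4 = 79.8
  [13→17]: (7.9+1.9)/2 × 4 = 19.6
  [17→20]: (1.9+0.7)/2 × 3 = 3.9
  [20→24]: (0.7+0.2)/2 × 4 = 1.8
  Sum = 1570.1 ng/mL·h
k_e = ln2 / t½ = 0.693147 / 1.98 = 0.3501 h^-1
Extrapolated tail: C_last / k_e = 0.2 / 0.3501 = 0.571
AUC_0→∞ = 1570.1 + 0.571 = 1570.671 ng/mL·h

AUC = 1571 ng/mL·h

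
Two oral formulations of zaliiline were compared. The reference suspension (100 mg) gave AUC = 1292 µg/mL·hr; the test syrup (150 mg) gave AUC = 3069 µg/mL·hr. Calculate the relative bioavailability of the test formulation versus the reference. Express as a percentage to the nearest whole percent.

F_rel = 158%

F_rel = (AUC_test/D_test) / (AUC_ref/D_ref)
      = (3069/150) / (1292/100)
      = 20.46 / 12.92 = 1.5836 = 158.36%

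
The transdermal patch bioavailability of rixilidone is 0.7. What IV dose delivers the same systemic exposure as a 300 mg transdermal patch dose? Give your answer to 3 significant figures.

Systemic exposure from an extravascular dose = F × D_ev, so the equivalent IV dose is F × D_ev.
D_iv = F × D_ev = 0.7 × 300 = 210 mg

D_iv = 210 mg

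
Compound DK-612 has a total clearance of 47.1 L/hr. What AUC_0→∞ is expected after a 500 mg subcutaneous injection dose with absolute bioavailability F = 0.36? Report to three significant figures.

AUC_0→∞ = F × Dose / CL
        = 0.36 × 500 / 47.1 = 3.82166 mg/L·hr

AUC = 3.82 mg/L·hr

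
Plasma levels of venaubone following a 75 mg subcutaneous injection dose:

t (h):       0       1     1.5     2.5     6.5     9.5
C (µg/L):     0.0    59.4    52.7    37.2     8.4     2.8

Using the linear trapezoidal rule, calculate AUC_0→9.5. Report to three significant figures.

AUC = 211 µg/L·h

Trapezoidal AUC_0→9.5:
  [0→1]: (0.0+59.4)/2 × 1 = 29.7
  [1→1.5]: (59.4+52.7)/2 × 0.5 = 28.025
  [1.5→2.5]: (52.7+37.2)/2 × 1 = 44.95
  [2.5→6.5]: (37.2+8.4)/2 × 4 = 91.2
  [6.5→9.5]: (8.4+2.8)/2 × 3 = 16.8
  Sum = 210.675 µg/L·h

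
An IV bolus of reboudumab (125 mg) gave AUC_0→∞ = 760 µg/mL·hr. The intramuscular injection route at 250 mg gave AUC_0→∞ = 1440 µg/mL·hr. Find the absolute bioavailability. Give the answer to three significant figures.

F = (AUC_ev / D_ev) / (AUC_iv / D_iv)
  = (1440/250) / (760/125)
  = 5.76 / 6.08 = 0.9474

F = 0.947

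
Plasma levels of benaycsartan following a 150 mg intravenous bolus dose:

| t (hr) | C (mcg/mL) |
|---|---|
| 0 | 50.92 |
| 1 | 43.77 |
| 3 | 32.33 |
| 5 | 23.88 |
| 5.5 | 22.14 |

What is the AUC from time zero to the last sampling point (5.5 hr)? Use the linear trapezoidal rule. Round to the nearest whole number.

AUC = 191 mcg/mL·hr

Trapezoidal AUC_0→5.5:
  [0→1]: (50.92+43.77)/2 × 1 = 47.345
  [1→3]: (43.77+32.33)/2 × 2 = 76.1
  [3→5]: (32.33+23.88)/2 × 2 = 56.21
  [5→5.5]: (23.88+22.14)/2 × 0.5 = 11.505
  Sum = 191.16 mcg/mL·hr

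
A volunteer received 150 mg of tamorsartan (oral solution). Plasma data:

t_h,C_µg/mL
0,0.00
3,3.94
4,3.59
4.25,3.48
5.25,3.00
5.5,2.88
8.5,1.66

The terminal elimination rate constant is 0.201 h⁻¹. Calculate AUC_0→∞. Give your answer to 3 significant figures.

AUC = 29.6 µg/mL·h

Trapezoidal AUC_0→8.5:
  [0→3]: (0.00+3.94)/2 × 3 = 5.91
  [3→4]: (3.94+3.59)/2 × 1 = 3.765
  [4→4.25]: (3.59+3.48)/2 × 0.25 = 0.88375
  [4.25→5.25]: (3.48+3.00)/2 × 1 = 3.24
  [5.25→5.5]: (3.00+2.88)/2 × 0.25 = 0.735
  [5.5→8.5]: (2.88+1.66)/2 × 3 = 6.81
  Sum = 21.34375 µg/mL·h
Extrapolated tail: C_last / k_e = 1.66 / 0.201 = 8.259
AUC_0→∞ = 21.34375 + 8.259 = 29.60275 µg/mL·h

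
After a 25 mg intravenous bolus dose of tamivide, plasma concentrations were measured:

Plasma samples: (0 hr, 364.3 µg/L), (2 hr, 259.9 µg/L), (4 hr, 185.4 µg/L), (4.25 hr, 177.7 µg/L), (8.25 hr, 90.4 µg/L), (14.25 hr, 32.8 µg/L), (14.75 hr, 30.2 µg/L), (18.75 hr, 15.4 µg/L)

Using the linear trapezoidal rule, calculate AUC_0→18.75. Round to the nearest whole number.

AUC = 2128 µg/L·hr

Trapezoidal AUC_0→18.75:
  [0→2]: (364.3+259.9)/2 × 2 = 624.2
  [2→4]: (259.9+185.4)/2 × 2 = 445.3
  [4→4.25]: (185.4+177.7)/2 × 0.25 = 45.3875
  [4.25→8.25]: (177.7+90.4)/2 × 4 = 536.2
  [8.25→14.25]: (90.4+32.8)/2 × 6 = 369.6
  [14.25→14.75]: (32.8+30.2)/2 × 0.5 = 15.75
  [14.75→18.75]: (30.2+15.4)/2 × 4 = 91.2
  Sum = 2127.6375 µg/L·hr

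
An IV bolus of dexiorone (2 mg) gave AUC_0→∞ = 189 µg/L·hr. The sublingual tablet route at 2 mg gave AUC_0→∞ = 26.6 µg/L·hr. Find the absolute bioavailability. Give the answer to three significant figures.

F = 0.141

F = (AUC_ev / D_ev) / (AUC_iv / D_iv)
  = (26.6/2) / (189/2)
  = 13.3 / 94.5 = 0.1407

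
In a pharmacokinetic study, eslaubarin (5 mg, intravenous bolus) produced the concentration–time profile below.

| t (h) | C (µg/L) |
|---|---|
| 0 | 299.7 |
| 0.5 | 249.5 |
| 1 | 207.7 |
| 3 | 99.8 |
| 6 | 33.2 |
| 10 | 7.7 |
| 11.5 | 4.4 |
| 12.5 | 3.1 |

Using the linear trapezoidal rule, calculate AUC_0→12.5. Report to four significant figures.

Trapezoidal AUC_0→12.5:
  [0→0.5]: (299.7+249.5)/2 × 0.5 = 137.3
  [0.5→1]: (249.5+207.7)/2 × 0.5 = 114.3
  [1→3]: (207.7+99.8)/2 × 2 = 307.5
  [3→6]: (99.8+33.2)/2 × 3 = 199.5
  [6→10]: (33.2+7.7)/2 × 4 = 81.8
  [10→11.5]: (7.7+4.4)/2 × 1.5 = 9.075
  [11.5→12.5]: (4.4+3.1)/2 × 1 = 3.75
  Sum = 853.225 µg/L·h

AUC = 853.2 µg/L·h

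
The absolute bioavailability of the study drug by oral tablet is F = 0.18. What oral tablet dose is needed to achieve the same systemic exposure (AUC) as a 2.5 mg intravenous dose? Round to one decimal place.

For equal systemic exposure: F × D_ev = D_iv
D_ev = D_iv / F = 2.5 / 0.18 = 13.8889 mg

D_oral = 13.9 mg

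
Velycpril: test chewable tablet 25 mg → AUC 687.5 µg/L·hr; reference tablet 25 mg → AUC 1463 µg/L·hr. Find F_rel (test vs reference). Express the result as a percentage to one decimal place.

F_rel = 47.0%

F_rel = (AUC_test/D_test) / (AUC_ref/D_ref)
      = (687.5/25) / (1463/25)
      = 27.5 / 58.52 = 0.4699 = 46.99%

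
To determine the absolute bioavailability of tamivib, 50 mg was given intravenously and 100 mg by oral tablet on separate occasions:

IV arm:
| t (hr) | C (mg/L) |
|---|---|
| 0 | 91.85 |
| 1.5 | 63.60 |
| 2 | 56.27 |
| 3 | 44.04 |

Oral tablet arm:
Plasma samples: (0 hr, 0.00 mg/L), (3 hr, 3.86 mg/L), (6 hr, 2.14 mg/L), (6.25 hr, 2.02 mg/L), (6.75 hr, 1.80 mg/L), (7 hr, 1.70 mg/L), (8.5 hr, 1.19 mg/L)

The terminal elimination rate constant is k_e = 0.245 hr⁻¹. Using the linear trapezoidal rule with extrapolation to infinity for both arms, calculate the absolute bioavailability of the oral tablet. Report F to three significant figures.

Trapezoidal AUC_0→3 (IV):
  [0→1.5]: (91.85+63.60)/2 × 1.5 = 116.5875
  [1.5→2]: (63.60+56.27)/2 × 0.5 = 29.9675
  [2→3]: (56.27+44.04)/2 × 1 = 50.155
  Sum = 196.71 mg/L·hr
IV tail: 44.04/0.245 = 179.755; AUC_iv,0→∞ = 196.71 + 179.755 = 376.465 mg/L·hr
Trapezoidal AUC_0→8.5 (oral tablet):
  [0→3]: (0.00+3.86)/2 × 3 = 5.79
  [3→6]: (3.86+2.14)/2 × 3 = 9.0
  [6→6.25]: (2.14+2.02)/2 × 0.25 = 0.52
  [6.25→6.75]: (2.02+1.80)/2 × 0.5 = 0.955
  [6.75→7]: (1.80+1.70)/2 × 0.25 = 0.4375
  [7→8.5]: (1.70+1.19)/2 × 1.5 = 2.1675
  Sum = 18.87 mg/L·hr
oral tablet tail: 1.19/0.245 = 4.857; AUC_ev,0→∞ = 18.87 + 4.857 = 23.727 mg/L·hr
F = (AUC_ev/D_ev)/(AUC_iv/D_iv) = (23.727/100)/(376.465/50) = 0.23727/7.5293 = 0.0315

F = 0.0315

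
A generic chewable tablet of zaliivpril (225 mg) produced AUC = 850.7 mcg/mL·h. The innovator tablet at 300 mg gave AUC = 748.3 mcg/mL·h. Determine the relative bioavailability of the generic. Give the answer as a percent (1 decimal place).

F_rel = 151.6%

F_rel = (AUC_test/D_test) / (AUC_ref/D_ref)
      = (850.7/225) / (748.3/300)
      = 3.78089 / 2.49433 = 1.5158 = 151.58%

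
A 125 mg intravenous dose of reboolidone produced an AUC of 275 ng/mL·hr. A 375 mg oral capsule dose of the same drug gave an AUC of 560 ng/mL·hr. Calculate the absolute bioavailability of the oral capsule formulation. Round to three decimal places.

F = (AUC_ev / D_ev) / (AUC_iv / D_iv)
  = (560/375) / (275/125)
  = 1.49333 / 2.2 = 0.6788

F = 0.679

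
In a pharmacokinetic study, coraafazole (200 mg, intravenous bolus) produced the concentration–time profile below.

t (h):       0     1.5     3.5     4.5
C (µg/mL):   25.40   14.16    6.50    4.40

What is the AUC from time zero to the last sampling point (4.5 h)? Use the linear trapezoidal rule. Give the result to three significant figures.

AUC = 55.8 µg/mL·h

Trapezoidal AUC_0→4.5:
  [0→1.5]: (25.40+14.16)/2 × 1.5 = 29.67
  [1.5→3.5]: (14.16+6.50)/2 × 2 = 20.66
  [3.5→4.5]: (6.50+4.40)/2 × 1 = 5.45
  Sum = 55.78 µg/mL·h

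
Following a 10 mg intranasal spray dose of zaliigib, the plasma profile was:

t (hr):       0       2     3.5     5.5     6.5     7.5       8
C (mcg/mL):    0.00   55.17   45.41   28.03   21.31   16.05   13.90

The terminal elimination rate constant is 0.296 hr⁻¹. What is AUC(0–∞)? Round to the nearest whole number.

Trapezoidal AUC_0→8:
  [0→2]: (0.00+55.17)/2 × 2 = 55.17
  [2→3.5]: (55.17+45.41)/2 × 1.5 = 75.435
  [3.5→5.5]: (45.41+28.03)/2 × 2 = 73.44
  [5.5→6.5]: (28.03+21.31)/2 × 1 = 24.67
  [6.5→7.5]: (21.31+16.05)/2 × 1 = 18.68
  [7.5→8]: (16.05+13.90)/2 × 0.5 = 7.4875
  Sum = 254.8825 mcg/mL·hr
Extrapolated tail: C_last / k_e = 13.90 / 0.296 = 46.959
AUC_0→∞ = 254.8825 + 46.959 = 301.8415 mcg/mL·hr

AUC = 302 mcg/mL·hr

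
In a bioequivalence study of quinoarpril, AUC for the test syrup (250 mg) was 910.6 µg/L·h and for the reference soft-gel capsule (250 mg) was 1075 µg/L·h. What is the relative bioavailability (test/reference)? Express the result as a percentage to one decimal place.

F_rel = 84.7%

F_rel = (AUC_test/D_test) / (AUC_ref/D_ref)
      = (910.6/250) / (1075/250)
      = 3.6424 / 4.3 = 0.8471 = 84.71%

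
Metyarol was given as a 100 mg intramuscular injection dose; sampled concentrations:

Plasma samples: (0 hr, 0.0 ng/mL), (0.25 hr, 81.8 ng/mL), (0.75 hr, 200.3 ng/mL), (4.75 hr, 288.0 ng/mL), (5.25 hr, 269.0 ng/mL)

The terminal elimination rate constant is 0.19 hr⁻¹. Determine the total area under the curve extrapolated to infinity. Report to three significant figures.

AUC = 2610 ng/mL·hr

Trapezoidal AUC_0→5.25:
  [0→0.25]: (0.0+81.8)/2 × 0.25 = 10.225
  [0.25→0.75]: (81.8+200.3)/2 × 0.5 = 70.525
  [0.75→4.75]: (200.3+288.0)/2 × 4 = 976.6
  [4.75→5.25]: (288.0+269.0)/2 × 0.5 = 139.25
  Sum = 1196.6 ng/mL·hr
Extrapolated tail: C_last / k_e = 269.0 / 0.19 = 1415.789
AUC_0→∞ = 1196.6 + 1415.789 = 2612.389 ng/mL·hr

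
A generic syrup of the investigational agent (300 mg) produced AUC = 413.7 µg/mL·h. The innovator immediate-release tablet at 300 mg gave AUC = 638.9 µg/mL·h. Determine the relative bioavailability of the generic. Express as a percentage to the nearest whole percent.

F_rel = (AUC_test/D_test) / (AUC_ref/D_ref)
      = (413.7/300) / (638.9/300)
      = 1.379 / 2.12967 = 0.6475 = 64.75%

F_rel = 65%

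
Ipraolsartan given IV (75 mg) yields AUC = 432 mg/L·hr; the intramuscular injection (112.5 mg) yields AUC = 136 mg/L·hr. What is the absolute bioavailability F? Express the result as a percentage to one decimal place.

F = (AUC_ev / D_ev) / (AUC_iv / D_iv)
  = (136/112.5) / (432/75)
  = 1.20889 / 5.76 = 0.2099
  = 20.99%

F = 21.0%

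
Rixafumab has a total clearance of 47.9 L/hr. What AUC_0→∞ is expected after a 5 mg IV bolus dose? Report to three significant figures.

AUC_0→∞ = Dose_iv / CL
        = 5 / 47.9 = 0.104384 mg/L·hr

AUC = 0.104 mg/L·hr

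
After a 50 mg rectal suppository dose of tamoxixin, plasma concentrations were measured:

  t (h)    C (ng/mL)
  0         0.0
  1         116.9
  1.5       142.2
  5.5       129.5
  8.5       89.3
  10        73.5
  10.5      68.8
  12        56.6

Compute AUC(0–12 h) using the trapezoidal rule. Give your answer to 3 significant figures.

AUC = 1250 ng/mL·h

Trapezoidal AUC_0→12:
  [0→1]: (0.0+116.9)/2 × 1 = 58.45
  [1→1.5]: (116.9+142.2)/2 × 0.5 = 64.775
  [1.5→5.5]: (142.2+129.5)/2 × 4 = 543.4
  [5.5→8.5]: (129.5+89.3)/2 × 3 = 328.2
  [8.5→10]: (89.3+73.5)/2 × 1.5 = 122.1
  [10→10.5]: (73.5+68.8)/2 × 0.5 = 35.575
  [10.5→12]: (68.8+56.6)/2 × 1.5 = 94.05
  Sum = 1246.55 ng/mL·h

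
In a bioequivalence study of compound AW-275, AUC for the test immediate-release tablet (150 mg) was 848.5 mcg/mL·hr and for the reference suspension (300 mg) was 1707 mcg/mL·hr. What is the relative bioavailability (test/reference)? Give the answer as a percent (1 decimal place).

F_rel = 99.4%

F_rel = (AUC_test/D_test) / (AUC_ref/D_ref)
      = (848.5/150) / (1707/300)
      = 5.65667 / 5.69 = 0.9941 = 99.41%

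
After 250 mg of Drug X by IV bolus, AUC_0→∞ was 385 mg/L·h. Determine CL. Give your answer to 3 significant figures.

CL = Dose_iv / AUC_0→∞
   = 250 / 385 = 0.649351 L/h

CL = 0.649 L/h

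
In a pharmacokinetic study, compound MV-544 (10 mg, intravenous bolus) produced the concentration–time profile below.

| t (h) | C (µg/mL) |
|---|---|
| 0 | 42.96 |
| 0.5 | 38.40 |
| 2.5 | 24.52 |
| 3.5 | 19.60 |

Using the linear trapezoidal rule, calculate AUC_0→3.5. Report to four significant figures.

Trapezoidal AUC_0→3.5:
  [0→0.5]: (42.96+38.40)/2 × 0.5 = 20.34
  [0.5→2.5]: (38.40+24.52)/2 × 2 = 62.92
  [2.5→3.5]: (24.52+19.60)/2 × 1 = 22.06
  Sum = 105.32 µg/mL·h

AUC = 105.3 µg/mL·h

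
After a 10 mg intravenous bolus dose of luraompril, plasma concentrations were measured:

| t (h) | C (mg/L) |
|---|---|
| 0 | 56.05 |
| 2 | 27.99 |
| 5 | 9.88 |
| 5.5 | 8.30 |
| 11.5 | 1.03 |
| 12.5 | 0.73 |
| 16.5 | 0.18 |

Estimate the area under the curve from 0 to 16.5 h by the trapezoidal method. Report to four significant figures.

Trapezoidal AUC_0→16.5:
  [0→2]: (56.05+27.99)/2 × 2 = 84.04
  [2→5]: (27.99+9.88)/2 × 3 = 56.805
  [5→5.5]: (9.88+8.30)/2 × 0.5 = 4.545
  [5.5→11.5]: (8.30+1.03)/2 × 6 = 27.99
  [11.5→12.5]: (1.03+0.73)/2 × 1 = 0.88
  [12.5→16.5]: (0.73+0.18)/2 × 4 = 1.82
  Sum = 176.08 mg/L·h

AUC = 176.1 mg/L·h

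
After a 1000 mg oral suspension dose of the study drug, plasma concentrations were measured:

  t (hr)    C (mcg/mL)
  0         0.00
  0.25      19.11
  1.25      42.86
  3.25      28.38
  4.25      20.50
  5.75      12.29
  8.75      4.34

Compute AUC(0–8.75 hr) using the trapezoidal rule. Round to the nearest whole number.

AUC = 179 mcg/mL·hr

Trapezoidal AUC_0→8.75:
  [0→0.25]: (0.00+19.11)/2 × 0.25 = 2.38875
  [0.25→1.25]: (19.11+42.86)/2 × 1 = 30.985
  [1.25→3.25]: (42.86+28.38)/2 × 2 = 71.24
  [3.25→4.25]: (28.38+20.50)/2 × 1 = 24.44
  [4.25→5.75]: (20.50+12.29)/2 × 1.5 = 24.5925
  [5.75→8.75]: (12.29+4.34)/2 × 3 = 24.945
  Sum = 178.59125 mcg/mL·hr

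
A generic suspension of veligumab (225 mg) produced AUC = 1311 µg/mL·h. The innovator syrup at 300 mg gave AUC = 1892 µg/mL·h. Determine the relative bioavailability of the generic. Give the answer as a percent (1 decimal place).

F_rel = 92.4%

F_rel = (AUC_test/D_test) / (AUC_ref/D_ref)
      = (1311/225) / (1892/300)
      = 5.82667 / 6.30667 = 0.9239 = 92.39%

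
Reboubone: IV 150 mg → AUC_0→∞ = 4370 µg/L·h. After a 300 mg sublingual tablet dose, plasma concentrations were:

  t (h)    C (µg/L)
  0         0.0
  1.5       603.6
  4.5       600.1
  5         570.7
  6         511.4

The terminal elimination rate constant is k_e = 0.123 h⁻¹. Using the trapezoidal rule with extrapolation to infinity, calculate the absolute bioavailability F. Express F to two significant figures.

F = 0.83

Trapezoidal AUC_0→6 (sublingual tablet):
  [0→1.5]: (0.0+603.6)/2 × 1.5 = 452.7
  [1.5→4.5]: (603.6+600.1)/2 × 3 = 1805.55
  [4.5→5]: (600.1+570.7)/2 × 0.5 = 292.7
  [5→6]: (570.7+511.4)/2 × 1 = 541.05
  Sum = 3092.0 µg/L·h
Tail: C_last/k_e = 511.4/0.123 = 4157.724
AUC_0→∞ (sublingual tablet) = 3092.0 + 4157.724 = 7249.724 µg/L·h
F = (AUC_ev/D_ev)/(AUC_iv/D_iv) = (7249.724/300)/(4370/150) = 24.1657/29.1333 = 0.8295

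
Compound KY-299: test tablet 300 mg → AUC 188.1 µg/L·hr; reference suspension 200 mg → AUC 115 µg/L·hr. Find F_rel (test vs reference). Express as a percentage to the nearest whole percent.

F_rel = (AUC_test/D_test) / (AUC_ref/D_ref)
      = (188.1/300) / (115/200)
      = 0.627 / 0.575 = 1.0904 = 109.04%

F_rel = 109%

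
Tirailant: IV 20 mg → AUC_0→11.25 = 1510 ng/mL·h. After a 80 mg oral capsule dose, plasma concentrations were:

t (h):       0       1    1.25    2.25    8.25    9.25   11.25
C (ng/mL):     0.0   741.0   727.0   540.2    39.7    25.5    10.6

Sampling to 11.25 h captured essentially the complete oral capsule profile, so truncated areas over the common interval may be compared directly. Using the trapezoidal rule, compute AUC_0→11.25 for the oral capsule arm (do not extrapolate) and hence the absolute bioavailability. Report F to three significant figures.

Trapezoidal AUC_0→11.25 (oral capsule):
  [0→1]: (0.0+741.0)/2 × 1 = 370.5
  [1→1.25]: (741.0+727.0)/2 × 0.25 = 183.5
  [1.25→2.25]: (727.0+540.2)/2 × 1 = 633.6
  [2.25→8.25]: (540.2+39.7)/2 × 6 = 1739.7
  [8.25→9.25]: (39.7+25.5)/2 × 1 = 32.6
  [9.25→11.25]: (25.5+10.6)/2 × 2 = 36.1
  Sum = 2996.0 ng/mL·h
F = (AUC_ev/D_ev)/(AUC_iv/D_iv) = (2996.0/80)/(1510/20) = 37.45/75.5 = 0.4960

F = 0.496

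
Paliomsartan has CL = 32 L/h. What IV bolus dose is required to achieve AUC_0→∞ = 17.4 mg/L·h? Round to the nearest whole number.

Dose = 557 mg

Dose_iv = CL × AUC_0→∞
     = 32 × 17.4 = 556.8 mg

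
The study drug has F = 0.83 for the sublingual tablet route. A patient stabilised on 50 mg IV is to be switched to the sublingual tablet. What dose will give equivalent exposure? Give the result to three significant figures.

D_sublingual = 60.2 mg

For equal systemic exposure: F × D_ev = D_iv
D_ev = D_iv / F = 50 / 0.83 = 60.241 mg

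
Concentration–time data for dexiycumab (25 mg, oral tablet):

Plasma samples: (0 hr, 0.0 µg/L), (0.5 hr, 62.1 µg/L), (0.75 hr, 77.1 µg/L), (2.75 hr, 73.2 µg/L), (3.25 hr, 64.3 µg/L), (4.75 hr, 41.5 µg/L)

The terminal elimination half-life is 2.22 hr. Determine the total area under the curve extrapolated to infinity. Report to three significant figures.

Trapezoidal AUC_0→4.75:
  [0→0.5]: (0.0+62.1)/2 × 0.5 = 15.525
  [0.5→0.75]: (62.1+77.1)/2 × 0.25 = 17.4
  [0.75→2.75]: (77.1+73.2)/2 × 2 = 150.3
  [2.75→3.25]: (73.2+64.3)/2 × 0.5 = 34.375
  [3.25→4.75]: (64.3+41.5)/2 × 1.5 = 79.35
  Sum = 296.95 µg/L·hr
k_e = ln2 / t½ = 0.693147 / 2.22 = 0.3122 hr^-1
Extrapolated tail: C_last / k_e = 41.5 / 0.3122 = 132.928
AUC_0→∞ = 296.95 + 132.928 = 429.878 µg/L·hr

AUC = 430 µg/L·hr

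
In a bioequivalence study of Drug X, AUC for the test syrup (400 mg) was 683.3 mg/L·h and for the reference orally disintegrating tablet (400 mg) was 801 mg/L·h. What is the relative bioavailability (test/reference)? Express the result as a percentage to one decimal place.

F_rel = (AUC_test/D_test) / (AUC_ref/D_ref)
      = (683.3/400) / (801/400)
      = 1.70825 / 2.0025 = 0.8531 = 85.31%

F_rel = 85.3%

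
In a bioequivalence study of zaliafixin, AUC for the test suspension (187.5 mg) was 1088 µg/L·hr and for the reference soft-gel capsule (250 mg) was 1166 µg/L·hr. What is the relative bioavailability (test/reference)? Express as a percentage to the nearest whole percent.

F_rel = 124%

F_rel = (AUC_test/D_test) / (AUC_ref/D_ref)
      = (1088/187.5) / (1166/250)
      = 5.80267 / 4.664 = 1.2441 = 124.41%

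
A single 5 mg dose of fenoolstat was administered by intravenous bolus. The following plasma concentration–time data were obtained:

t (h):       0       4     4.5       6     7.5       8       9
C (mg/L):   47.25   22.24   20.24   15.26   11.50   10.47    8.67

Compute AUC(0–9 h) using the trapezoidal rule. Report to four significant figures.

AUC = 211.4 mg/L·h

Trapezoidal AUC_0→9:
  [0→4]: (47.25+22.24)/2 × 4 = 138.98
  [4→4.5]: (22.24+20.24)/2 × 0.5 = 10.62
  [4.5→6]: (20.24+15.26)/2 × 1.5 = 26.625
  [6→7.5]: (15.26+11.50)/2 × 1.5 = 20.07
  [7.5→8]: (11.50+10.47)/2 × 0.5 = 5.4925
  [8→9]: (10.47+8.67)/2 × 1 = 9.57
  Sum = 211.3575 mg/L·h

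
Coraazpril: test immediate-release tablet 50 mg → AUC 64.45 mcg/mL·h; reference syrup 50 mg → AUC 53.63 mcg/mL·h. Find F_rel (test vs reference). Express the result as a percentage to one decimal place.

F_rel = 120.2%

F_rel = (AUC_test/D_test) / (AUC_ref/D_ref)
      = (64.45/50) / (53.63/50)
      = 1.289 / 1.0726 = 1.2018 = 120.18%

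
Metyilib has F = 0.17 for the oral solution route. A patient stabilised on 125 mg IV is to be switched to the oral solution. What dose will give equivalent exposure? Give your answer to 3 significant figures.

For equal systemic exposure: F × D_ev = D_iv
D_ev = D_iv / F = 125 / 0.17 = 735.294 mg

D_oral = 735 mg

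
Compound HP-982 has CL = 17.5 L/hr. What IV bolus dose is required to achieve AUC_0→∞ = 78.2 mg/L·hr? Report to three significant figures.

Dose_iv = CL × AUC_0→∞
     = 17.5 × 78.2 = 1368.5 mg

Dose = 1370 mg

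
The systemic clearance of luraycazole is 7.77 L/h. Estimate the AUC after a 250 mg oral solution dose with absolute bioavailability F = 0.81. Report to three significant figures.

AUC_0→∞ = F × Dose / CL
        = 0.81 × 250 / 7.77 = 26.0618 mg/L·h

AUC = 26.1 mg/L·h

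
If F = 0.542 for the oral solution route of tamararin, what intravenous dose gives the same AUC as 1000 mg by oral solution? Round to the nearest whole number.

Systemic exposure from an extravascular dose = F × D_ev, so the equivalent IV dose is F × D_ev.
D_iv = F × D_ev = 0.542 × 1000 = 542 mg

D_iv = 542 mg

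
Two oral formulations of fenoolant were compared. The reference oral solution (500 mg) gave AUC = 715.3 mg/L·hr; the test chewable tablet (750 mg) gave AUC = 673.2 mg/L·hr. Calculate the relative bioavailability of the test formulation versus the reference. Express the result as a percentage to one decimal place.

F_rel = 62.7%

F_rel = (AUC_test/D_test) / (AUC_ref/D_ref)
      = (673.2/750) / (715.3/500)
      = 0.8976 / 1.4306 = 0.6274 = 62.74%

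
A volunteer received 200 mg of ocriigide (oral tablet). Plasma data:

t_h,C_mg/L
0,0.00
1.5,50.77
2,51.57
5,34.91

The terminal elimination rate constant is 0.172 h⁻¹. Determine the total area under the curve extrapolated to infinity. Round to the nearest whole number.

AUC = 396 mg/L·h

Trapezoidal AUC_0→5:
  [0→1.5]: (0.00+50.77)/2 × 1.5 = 38.0775
  [1.5→2]: (50.77+51.57)/2 × 0.5 = 25.585
  [2→5]: (51.57+34.91)/2 × 3 = 129.72
  Sum = 193.3825 mg/L·h
Extrapolated tail: C_last / k_e = 34.91 / 0.172 = 202.965
AUC_0→∞ = 193.3825 + 202.965 = 396.3475 mg/L·h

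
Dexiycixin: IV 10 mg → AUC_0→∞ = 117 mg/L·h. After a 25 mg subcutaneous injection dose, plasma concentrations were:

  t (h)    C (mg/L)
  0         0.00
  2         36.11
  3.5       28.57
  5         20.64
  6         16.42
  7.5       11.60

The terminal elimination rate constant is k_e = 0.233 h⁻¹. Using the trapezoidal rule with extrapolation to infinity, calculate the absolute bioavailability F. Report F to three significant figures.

F = 0.721

Trapezoidal AUC_0→7.5 (subcutaneous injection):
  [0→2]: (0.00+36.11)/2 × 2 = 36.11
  [2→3.5]: (36.11+28.57)/2 × 1.5 = 48.51
  [3.5→5]: (28.57+20.64)/2 × 1.5 = 36.9075
  [5→6]: (20.64+16.42)/2 × 1 = 18.53
  [6→7.5]: (16.42+11.60)/2 × 1.5 = 21.015
  Sum = 161.0725 mg/L·h
Tail: C_last/k_e = 11.60/0.233 = 49.785
AUC_0→∞ (subcutaneous injection) = 161.0725 + 49.785 = 210.8575 mg/L·h
F = (AUC_ev/D_ev)/(AUC_iv/D_iv) = (210.8575/25)/(117/10) = 8.4343/11.7 = 0.7209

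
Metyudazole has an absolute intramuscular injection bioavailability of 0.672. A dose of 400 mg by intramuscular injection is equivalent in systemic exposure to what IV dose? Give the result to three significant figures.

Systemic exposure from an extravascular dose = F × D_ev, so the equivalent IV dose is F × D_ev.
D_iv = F × D_ev = 0.672 × 400 = 268.8 mg

D_iv = 269 mg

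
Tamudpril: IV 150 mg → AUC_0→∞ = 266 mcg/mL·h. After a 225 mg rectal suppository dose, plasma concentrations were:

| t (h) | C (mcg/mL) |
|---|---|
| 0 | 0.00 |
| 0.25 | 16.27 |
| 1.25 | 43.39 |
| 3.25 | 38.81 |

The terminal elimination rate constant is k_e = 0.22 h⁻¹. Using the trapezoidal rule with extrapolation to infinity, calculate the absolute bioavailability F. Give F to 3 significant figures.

Trapezoidal AUC_0→3.25 (rectal suppository):
  [0→0.25]: (0.00+16.27)/2 × 0.25 = 2.03375
  [0.25→1.25]: (16.27+43.39)/2 × 1 = 29.83
  [1.25→3.25]: (43.39+38.81)/2 × 2 = 82.2
  Sum = 114.06375 mcg/mL·h
Tail: C_last/k_e = 38.81/0.22 = 176.409
AUC_0→∞ (rectal suppository) = 114.06375 + 176.409 = 290.47275 mcg/mL·h
F = (AUC_ev/D_ev)/(AUC_iv/D_iv) = (290.47275/225)/(266/150) = 1.29099/1.77333 = 0.7280

F = 0.728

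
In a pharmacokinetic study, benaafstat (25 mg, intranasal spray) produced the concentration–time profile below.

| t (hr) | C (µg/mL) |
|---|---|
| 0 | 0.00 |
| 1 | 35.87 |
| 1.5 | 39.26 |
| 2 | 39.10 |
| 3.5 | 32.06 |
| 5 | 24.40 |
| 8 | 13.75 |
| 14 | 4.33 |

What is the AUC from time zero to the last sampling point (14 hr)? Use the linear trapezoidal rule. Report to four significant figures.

Trapezoidal AUC_0→14:
  [0→1]: (0.00+35.87)/2 × 1 = 17.935
  [1→1.5]: (35.87+39.26)/2 × 0.5 = 18.7825
  [1.5→2]: (39.26+39.10)/2 × 0.5 = 19.59
  [2→3.5]: (39.10+32.06)/2 × 1.5 = 53.37
  [3.5→5]: (32.06+24.40)/2 × 1.5 = 42.345
  [5→8]: (24.40+13.75)/2 × 3 = 57.225
  [8→14]: (13.75+4.33)/2 × 6 = 54.24
  Sum = 263.4875 µg/mL·hr

AUC = 263.5 µg/mL·hr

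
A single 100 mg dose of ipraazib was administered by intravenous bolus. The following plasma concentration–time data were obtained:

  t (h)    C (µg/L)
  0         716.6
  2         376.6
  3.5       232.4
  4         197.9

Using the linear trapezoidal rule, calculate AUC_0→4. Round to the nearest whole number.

AUC = 1658 µg/L·h

Trapezoidal AUC_0→4:
  [0→2]: (716.6+376.6)/2 × 2 = 1093.2
  [2→3.5]: (376.6+232.4)/2 × 1.5 = 456.75
  [3.5→4]: (232.4+197.9)/2 × 0.5 = 107.575
  Sum = 1657.525 µg/L·h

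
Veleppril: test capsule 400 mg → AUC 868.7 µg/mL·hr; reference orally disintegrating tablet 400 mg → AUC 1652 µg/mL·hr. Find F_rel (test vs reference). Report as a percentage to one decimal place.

F_rel = (AUC_test/D_test) / (AUC_ref/D_ref)
      = (868.7/400) / (1652/400)
      = 2.17175 / 4.13 = 0.5258 = 52.58%

F_rel = 52.6%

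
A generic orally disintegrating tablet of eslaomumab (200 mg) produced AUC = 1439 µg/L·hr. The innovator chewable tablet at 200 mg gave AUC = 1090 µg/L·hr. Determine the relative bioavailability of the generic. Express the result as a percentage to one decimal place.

F_rel = (AUC_test/D_test) / (AUC_ref/D_ref)
      = (1439/200) / (1090/200)
      = 7.195 / 5.45 = 1.3202 = 132.02%

F_rel = 132.0%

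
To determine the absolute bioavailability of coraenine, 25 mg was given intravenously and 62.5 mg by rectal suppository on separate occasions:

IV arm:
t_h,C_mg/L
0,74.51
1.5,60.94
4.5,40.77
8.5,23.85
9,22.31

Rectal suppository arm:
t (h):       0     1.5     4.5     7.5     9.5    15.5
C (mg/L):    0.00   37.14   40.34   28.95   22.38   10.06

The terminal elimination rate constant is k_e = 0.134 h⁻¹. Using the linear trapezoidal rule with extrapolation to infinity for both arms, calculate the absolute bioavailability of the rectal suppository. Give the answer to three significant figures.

F = 0.336

Trapezoidal AUC_0→9 (IV):
  [0→1.5]: (74.51+60.94)/2 × 1.5 = 101.5875
  [1.5→4.5]: (60.94+40.77)/2 × 3 = 152.565
  [4.5→8.5]: (40.77+23.85)/2 × 4 = 129.24
  [8.5→9]: (23.85+22.31)/2 × 0.5 = 11.54
  Sum = 394.9325 mg/L·h
IV tail: 22.31/0.134 = 166.493; AUC_iv,0→∞ = 394.9325 + 166.493 = 561.4255 mg/L·h
Trapezoidal AUC_0→15.5 (rectal suppository):
  [0→1.5]: (0.00+37.14)/2 × 1.5 = 27.855
  [1.5→4.5]: (37.14+40.34)/2 × 3 = 116.22
  [4.5→7.5]: (40.34+28.95)/2 × 3 = 103.935
  [7.5→9.5]: (28.95+22.38)/2 × 2 = 51.33
  [9.5→15.5]: (22.38+10.06)/2 × 6 = 97.32
  Sum = 396.66 mg/L·h
rectal suppository tail: 10.06/0.134 = 75.075; AUC_ev,0→∞ = 396.66 + 75.075 = 471.735 mg/L·h
F = (AUC_ev/D_ev)/(AUC_iv/D_iv) = (471.735/62.5)/(561.4255/25) = 7.54776/22.45702 = 0.3361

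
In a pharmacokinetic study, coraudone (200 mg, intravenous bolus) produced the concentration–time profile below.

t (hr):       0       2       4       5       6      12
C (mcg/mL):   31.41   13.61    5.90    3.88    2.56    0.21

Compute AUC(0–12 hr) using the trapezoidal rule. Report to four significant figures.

Trapezoidal AUC_0→12:
  [0→2]: (31.41+13.61)/2 × 2 = 45.02
  [2→4]: (13.61+5.90)/2 × 2 = 19.51
  [4→5]: (5.90+3.88)/2 × 1 = 4.89
  [5→6]: (3.88+2.56)/2 × 1 = 3.22
  [6→12]: (2.56+0.21)/2 × 6 = 8.31
  Sum = 80.95 mcg/mL·hr

AUC = 80.95 mcg/mL·hr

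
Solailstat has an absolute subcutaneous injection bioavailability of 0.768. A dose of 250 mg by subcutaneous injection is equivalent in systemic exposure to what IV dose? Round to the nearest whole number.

D_iv = 192 mg

Systemic exposure from an extravascular dose = F × D_ev, so the equivalent IV dose is F × D_ev.
D_iv = F × D_ev = 0.768 × 250 = 192 mg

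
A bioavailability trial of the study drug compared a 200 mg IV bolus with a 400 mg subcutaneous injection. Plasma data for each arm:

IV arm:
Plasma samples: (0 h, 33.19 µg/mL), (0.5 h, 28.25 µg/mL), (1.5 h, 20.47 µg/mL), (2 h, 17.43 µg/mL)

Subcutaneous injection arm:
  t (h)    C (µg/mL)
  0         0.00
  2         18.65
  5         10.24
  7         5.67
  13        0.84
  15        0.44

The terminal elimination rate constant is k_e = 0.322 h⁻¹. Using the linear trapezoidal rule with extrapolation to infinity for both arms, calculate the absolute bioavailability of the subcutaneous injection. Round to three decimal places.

F = 0.484

Trapezoidal AUC_0→2 (IV):
  [0→0.5]: (33.19+28.25)/2 × 0.5 = 15.36
  [0.5→1.5]: (28.25+20.47)/2 × 1 = 24.36
  [1.5→2]: (20.47+17.43)/2 × 0.5 = 9.475
  Sum = 49.195 µg/mL·h
IV tail: 17.43/0.322 = 54.130; AUC_iv,0→∞ = 49.195 + 54.130 = 103.325 µg/mL·h
Trapezoidal AUC_0→15 (subcutaneous injection):
  [0→2]: (0.00+18.65)/2 × 2 = 18.65
  [2→5]: (18.65+10.24)/2 × 3 = 43.335
  [5→7]: (10.24+5.67)/2 × 2 = 15.91
  [7→13]: (5.67+0.84)/2 × 6 = 19.53
  [13→15]: (0.84+0.44)/2 × 2 = 1.28
  Sum = 98.705 µg/mL·h
subcutaneous injection tail: 0.44/0.322 = 1.366; AUC_ev,0→∞ = 98.705 + 1.366 = 100.071 µg/mL·h
F = (AUC_ev/D_ev)/(AUC_iv/D_iv) = (100.071/400)/(103.325/200) = 0.2501775/0.516625 = 0.4843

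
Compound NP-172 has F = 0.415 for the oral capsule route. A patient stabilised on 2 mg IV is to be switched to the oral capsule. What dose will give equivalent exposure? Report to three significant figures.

D_oral = 4.82 mg

For equal systemic exposure: F × D_ev = D_iv
D_ev = D_iv / F = 2 / 0.415 = 4.81928 mg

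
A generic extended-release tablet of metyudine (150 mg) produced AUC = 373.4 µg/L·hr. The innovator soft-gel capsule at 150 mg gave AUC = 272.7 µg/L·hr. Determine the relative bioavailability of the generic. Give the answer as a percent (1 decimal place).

F_rel = 136.9%

F_rel = (AUC_test/D_test) / (AUC_ref/D_ref)
      = (373.4/150) / (272.7/150)
      = 2.48933 / 1.818 = 1.3693 = 136.93%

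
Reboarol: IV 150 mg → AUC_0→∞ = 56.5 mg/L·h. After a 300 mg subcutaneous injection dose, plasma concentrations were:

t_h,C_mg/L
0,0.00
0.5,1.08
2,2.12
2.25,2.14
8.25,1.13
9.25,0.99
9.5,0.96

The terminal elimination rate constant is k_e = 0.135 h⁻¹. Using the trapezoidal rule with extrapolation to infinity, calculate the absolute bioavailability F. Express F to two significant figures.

Trapezoidal AUC_0→9.5 (subcutaneous injection):
  [0→0.5]: (0.00+1.08)/2 × 0.5 = 0.27
  [0.5→2]: (1.08+2.12)/2 × 1.5 = 2.4
  [2→2.25]: (2.12+2.14)/2 × 0.25 = 0.5325
  [2.25→8.25]: (2.14+1.13)/2 × 6 = 9.81
  [8.25→9.25]: (1.13+0.99)/2 × 1 = 1.06
  [9.25→9.5]: (0.99+0.96)/2 × 0.25 = 0.24375
  Sum = 14.31625 mg/L·h
Tail: C_last/k_e = 0.96/0.135 = 7.111
AUC_0→∞ (subcutaneous injection) = 14.31625 + 7.111 = 21.42725 mg/L·h
F = (AUC_ev/D_ev)/(AUC_iv/D_iv) = (21.42725/300)/(56.5/150) = 0.0714242/0.376667 = 0.1896

F = 0.19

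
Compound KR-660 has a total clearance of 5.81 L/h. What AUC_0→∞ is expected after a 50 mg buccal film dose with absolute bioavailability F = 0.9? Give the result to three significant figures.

AUC_0→∞ = F × Dose / CL
        = 0.9 × 50 / 5.81 = 7.74527 mg/L·h

AUC = 7.75 mg/L·h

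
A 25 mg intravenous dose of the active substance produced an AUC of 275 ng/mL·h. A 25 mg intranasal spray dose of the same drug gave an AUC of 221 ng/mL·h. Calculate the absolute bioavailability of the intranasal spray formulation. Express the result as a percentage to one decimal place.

F = (AUC_ev / D_ev) / (AUC_iv / D_iv)
  = (221/25) / (275/25)
  = 8.84 / 11 = 0.8036
  = 80.36%

F = 80.4%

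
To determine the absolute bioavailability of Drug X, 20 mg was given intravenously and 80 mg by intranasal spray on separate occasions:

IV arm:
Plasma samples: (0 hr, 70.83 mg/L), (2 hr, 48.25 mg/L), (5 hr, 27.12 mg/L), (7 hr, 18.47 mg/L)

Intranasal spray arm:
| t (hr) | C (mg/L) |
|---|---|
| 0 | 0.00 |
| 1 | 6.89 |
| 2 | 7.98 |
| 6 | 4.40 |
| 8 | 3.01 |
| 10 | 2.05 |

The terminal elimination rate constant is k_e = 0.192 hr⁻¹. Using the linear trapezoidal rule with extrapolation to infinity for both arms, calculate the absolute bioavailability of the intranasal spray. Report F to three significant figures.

F = 0.0393

Trapezoidal AUC_0→7 (IV):
  [0→2]: (70.83+48.25)/2 × 2 = 119.08
  [2→5]: (48.25+27.12)/2 × 3 = 113.055
  [5→7]: (27.12+18.47)/2 × 2 = 45.59
  Sum = 277.725 mg/L·hr
IV tail: 18.47/0.192 = 96.198; AUC_iv,0→∞ = 277.725 + 96.198 = 373.923 mg/L·hr
Trapezoidal AUC_0→10 (intranasal spray):
  [0→1]: (0.00+6.89)/2 × 1 = 3.445
  [1→2]: (6.89+7.98)/2 × 1 = 7.435
  [2→6]: (7.98+4.40)/2 × 4 = 24.76
  [6→8]: (4.40+3.01)/2 × 2 = 7.41
  [8→10]: (3.01+2.05)/2 × 2 = 5.06
  Sum = 48.11 mg/L·hr
intranasal spray tail: 2.05/0.192 = 10.677; AUC_ev,0→∞ = 48.11 + 10.677 = 58.787 mg/L·hr
F = (AUC_ev/D_ev)/(AUC_iv/D_iv) = (58.787/80)/(373.923/20) = 0.7348375/18.69615 = 0.0393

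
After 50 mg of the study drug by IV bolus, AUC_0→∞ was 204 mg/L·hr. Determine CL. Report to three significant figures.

CL = Dose_iv / AUC_0→∞
   = 50 / 204 = 0.245098 L/hr

CL = 0.245 L/hr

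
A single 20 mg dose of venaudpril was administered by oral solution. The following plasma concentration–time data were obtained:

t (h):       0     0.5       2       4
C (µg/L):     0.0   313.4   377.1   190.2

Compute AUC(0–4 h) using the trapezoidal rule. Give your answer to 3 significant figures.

AUC = 1160 µg/L·h

Trapezoidal AUC_0→4:
  [0→0.5]: (0.0+313.4)/2 × 0.5 = 78.35
  [0.5→2]: (313.4+377.1)/2 × 1.5 = 517.875
  [2→4]: (377.1+190.2)/2 × 2 = 567.3
  Sum = 1163.525 µg/L·h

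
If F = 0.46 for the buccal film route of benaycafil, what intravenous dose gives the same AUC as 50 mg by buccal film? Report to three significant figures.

Systemic exposure from an extravascular dose = F × D_ev, so the equivalent IV dose is F × D_ev.
D_iv = F × D_ev = 0.46 × 50 = 23 mg

D_iv = 23.0 mg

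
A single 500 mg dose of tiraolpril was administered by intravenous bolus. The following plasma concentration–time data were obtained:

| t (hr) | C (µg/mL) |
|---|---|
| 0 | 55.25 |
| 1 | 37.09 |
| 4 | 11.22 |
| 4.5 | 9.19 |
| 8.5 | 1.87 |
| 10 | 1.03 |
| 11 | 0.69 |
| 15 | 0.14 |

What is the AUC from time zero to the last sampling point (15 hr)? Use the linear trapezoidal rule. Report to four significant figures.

Trapezoidal AUC_0→15:
  [0→1]: (55.25+37.09)/2 × 1 = 46.17
  [1→4]: (37.09+11.22)/2 × 3 = 72.465
  [4→4.5]: (11.22+9.19)/2 × 0.5 = 5.1025
  [4.5→8.5]: (9.19+1.87)/2 × 4 = 22.12
  [8.5→10]: (1.87+1.03)/2 × 1.5 = 2.175
  [10→11]: (1.03+0.69)/2 × 1 = 0.86
  [11→15]: (0.69+0.14)/2 × 4 = 1.66
  Sum = 150.5525 µg/mL·hr

AUC = 150.6 µg/mL·hr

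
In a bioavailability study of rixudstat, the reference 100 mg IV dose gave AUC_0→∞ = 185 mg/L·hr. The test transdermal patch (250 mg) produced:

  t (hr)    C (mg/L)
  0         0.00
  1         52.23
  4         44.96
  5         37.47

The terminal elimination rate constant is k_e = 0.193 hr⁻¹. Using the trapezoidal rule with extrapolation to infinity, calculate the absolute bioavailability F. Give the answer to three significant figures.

Trapezoidal AUC_0→5 (transdermal patch):
  [0→1]: (0.00+52.23)/2 × 1 = 26.115
  [1→4]: (52.23+44.96)/2 × 3 = 145.785
  [4→5]: (44.96+37.47)/2 × 1 = 41.215
  Sum = 213.115 mg/L·hr
Tail: C_last/k_e = 37.47/0.193 = 194.145
AUC_0→∞ (transdermal patch) = 213.115 + 194.145 = 407.26 mg/L·hr
F = (AUC_ev/D_ev)/(AUC_iv/D_iv) = (407.26/250)/(185/100) = 1.62904/1.85 = 0.8806

F = 0.881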